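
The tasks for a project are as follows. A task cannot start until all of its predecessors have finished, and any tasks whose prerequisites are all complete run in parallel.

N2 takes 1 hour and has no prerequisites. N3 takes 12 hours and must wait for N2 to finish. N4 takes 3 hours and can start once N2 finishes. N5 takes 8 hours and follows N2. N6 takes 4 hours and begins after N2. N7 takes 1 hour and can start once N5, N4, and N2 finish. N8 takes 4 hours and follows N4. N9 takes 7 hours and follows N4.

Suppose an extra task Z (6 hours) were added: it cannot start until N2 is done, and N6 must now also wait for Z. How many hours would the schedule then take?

Originally the schedule takes 13 hours.
With Z inserted, N6 now waits for max(N2, Z).
New critical path: N2→N3 = 1+12 = 13 ⇒ 13 hours.

13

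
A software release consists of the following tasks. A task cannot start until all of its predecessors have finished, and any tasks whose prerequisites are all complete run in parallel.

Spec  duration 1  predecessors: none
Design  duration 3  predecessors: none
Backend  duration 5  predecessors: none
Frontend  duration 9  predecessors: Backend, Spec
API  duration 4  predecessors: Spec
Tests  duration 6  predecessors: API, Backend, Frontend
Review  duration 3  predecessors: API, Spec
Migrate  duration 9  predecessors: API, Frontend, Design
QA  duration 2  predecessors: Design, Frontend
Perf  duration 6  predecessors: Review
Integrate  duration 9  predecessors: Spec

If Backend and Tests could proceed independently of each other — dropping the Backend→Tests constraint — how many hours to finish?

Original critical path: Backend→Frontend→Migrate = 5+9+9 = 23 ⇒ 23 hours.
Dropping Backend→Tests doesn't change Tests's earliest start (14); another predecessor still binds.
New critical path: Backend→Frontend→Migrate = 5+9+9 = 23 ⇒ 23 hours.

23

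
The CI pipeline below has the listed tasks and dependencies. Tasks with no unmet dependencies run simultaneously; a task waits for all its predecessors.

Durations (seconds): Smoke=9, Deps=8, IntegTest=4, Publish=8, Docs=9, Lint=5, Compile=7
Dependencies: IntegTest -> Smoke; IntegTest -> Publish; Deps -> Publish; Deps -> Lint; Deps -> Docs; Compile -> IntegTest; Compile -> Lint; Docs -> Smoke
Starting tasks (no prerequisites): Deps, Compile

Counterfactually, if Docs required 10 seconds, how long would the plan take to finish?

Critical path before the change: Deps→Docs→Smoke = 8+9+9 = 26 giving 26 seconds.
Docs is on the critical path; changing it to 10 makes that path 27 seconds.
That remains the longest chain; total 27 seconds.

27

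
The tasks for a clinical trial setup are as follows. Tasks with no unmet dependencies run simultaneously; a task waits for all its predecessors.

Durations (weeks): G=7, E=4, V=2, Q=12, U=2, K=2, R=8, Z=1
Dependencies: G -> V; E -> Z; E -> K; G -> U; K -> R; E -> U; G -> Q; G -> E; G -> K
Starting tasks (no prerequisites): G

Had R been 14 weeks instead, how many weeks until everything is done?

As given, the longest chain is G→E→K→R = 7+4+2+8 = 21, so the finish is 21 weeks.
Since R is critical, the +6 change carries straight to that chain (now 27 weeks).
That remains the longest chain; total 27 weeks.

27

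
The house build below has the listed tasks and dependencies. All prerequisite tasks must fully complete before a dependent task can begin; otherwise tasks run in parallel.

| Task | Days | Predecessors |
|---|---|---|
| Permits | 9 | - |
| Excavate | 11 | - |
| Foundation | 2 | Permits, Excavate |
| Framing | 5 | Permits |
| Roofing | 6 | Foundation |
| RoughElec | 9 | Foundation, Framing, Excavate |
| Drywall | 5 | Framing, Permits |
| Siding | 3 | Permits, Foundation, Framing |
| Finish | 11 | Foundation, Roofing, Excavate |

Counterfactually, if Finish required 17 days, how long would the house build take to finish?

36

Actual critical path: Excavate→Foundation→Roofing→Finish = 11+2+6+11 = 30 ⇒ 30 days.
Finish is on the critical path; changing it to 17 makes that path 36 days.
That remains the longest chain; total 36 days.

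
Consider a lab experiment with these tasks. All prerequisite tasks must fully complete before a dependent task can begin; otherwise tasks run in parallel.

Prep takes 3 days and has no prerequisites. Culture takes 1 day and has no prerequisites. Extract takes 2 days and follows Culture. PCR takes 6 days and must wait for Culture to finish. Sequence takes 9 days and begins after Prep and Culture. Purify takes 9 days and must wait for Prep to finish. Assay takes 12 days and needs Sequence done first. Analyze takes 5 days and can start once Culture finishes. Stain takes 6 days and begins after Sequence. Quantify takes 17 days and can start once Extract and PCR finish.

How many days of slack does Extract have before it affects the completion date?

4

The longest chain is Prep→Sequence→Assay = 3+9+12 = 24; overall finish 24 days.
The longest chain containing Extract totals 20 days.
Slack of Extract = 5 − 1 = 4 days.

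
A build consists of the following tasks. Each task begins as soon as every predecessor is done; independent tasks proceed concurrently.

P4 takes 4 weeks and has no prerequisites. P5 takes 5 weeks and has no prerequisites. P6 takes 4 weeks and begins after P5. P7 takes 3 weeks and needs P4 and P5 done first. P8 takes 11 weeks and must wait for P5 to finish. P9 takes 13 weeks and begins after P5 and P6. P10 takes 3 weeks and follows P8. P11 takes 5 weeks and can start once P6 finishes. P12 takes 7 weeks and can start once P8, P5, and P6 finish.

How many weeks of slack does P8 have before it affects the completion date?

P5→P8→P12 = 5+11+7 = 23 sets the makespan at 23 weeks.
Longest path through P8: 23 weeks (earliest finish 16, latest finish 16).
Slack of P8 = 5 − 5 = 0 weeks.

0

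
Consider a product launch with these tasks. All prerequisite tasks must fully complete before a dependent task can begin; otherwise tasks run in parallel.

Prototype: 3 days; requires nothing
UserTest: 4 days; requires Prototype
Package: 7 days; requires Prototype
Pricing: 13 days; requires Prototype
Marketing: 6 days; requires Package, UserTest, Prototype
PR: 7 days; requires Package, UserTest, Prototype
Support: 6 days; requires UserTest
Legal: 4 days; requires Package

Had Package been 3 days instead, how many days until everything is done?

16

Actual critical path: Prototype→Package→PR = 3+7+7 = 17 ⇒ 17 days.
Package lies on that path, so at 3 days the path becomes 13 days.
Now Prototype→Pricing = 3+13 = 16 is longest, so the finish becomes 16 days.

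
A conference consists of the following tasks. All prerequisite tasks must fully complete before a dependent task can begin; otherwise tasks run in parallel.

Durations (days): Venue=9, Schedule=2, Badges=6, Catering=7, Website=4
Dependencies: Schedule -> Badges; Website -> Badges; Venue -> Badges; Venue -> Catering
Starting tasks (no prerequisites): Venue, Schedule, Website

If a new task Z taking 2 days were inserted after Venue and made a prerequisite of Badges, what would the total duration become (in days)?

17

Originally the project takes 16 days.
With Z inserted, Badges now waits for max(Schedule, Website, Venue, Z).
New critical path: Venue→Z→Badges = 9+2+6 = 17 ⇒ 17 days.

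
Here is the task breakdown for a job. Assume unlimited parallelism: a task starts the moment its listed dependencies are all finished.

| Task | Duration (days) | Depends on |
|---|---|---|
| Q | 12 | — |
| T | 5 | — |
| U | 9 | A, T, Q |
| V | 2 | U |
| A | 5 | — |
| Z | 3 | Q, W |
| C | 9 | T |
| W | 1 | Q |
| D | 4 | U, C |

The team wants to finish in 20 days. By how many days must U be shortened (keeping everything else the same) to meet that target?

5

Current finish: 25 days; target: 20.
U is on every critical path, so each day cut from U cuts the finish by one (this holds down to a finish of 18).
Need 25 − 20 = 5 days off U → U becomes 4 days, finish becomes 20.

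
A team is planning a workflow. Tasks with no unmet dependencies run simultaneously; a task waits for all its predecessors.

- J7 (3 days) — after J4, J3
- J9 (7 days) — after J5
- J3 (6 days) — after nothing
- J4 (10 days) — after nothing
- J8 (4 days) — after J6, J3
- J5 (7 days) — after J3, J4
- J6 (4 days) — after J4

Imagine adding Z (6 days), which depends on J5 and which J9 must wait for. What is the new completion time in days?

30

Originally the plan takes 24 days.
With Z inserted, J9 now waits for max(J5, Z).
New critical path: J4→J5→Z→J9 = 10+7+6+7 = 30 ⇒ 30 days.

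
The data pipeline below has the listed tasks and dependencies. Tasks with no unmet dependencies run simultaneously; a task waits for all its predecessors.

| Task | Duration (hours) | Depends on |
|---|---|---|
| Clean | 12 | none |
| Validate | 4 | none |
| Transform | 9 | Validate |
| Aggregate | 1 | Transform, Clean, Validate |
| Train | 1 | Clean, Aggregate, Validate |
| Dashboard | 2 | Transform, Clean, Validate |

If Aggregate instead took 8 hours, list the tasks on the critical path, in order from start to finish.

Validate, Transform, Aggregate, Train

As given, the longest chain is Validate→Transform→Aggregate→Train = 4+9+1+1 = 15, so the finish is 15 hours.
Aggregate lies on that path, so at 8 hours the path becomes 22 hours.
The critical path is still Validate→Transform→Aggregate→Train; finish is now 22 hours.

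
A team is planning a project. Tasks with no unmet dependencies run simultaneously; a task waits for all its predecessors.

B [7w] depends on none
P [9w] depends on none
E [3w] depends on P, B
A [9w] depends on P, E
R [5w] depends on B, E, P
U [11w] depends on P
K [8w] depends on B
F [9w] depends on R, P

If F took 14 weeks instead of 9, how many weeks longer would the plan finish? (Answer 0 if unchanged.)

As given, the longest chain is P→E→R→F = 9+3+5+9 = 26, so the finish is 26 weeks.
F lies on that path, so at 14 weeks the path becomes 31 weeks.
The critical path is still P→E→R→F; finish is now 31 weeks.
Change in finish: 31 − 26 = +5 weeks.

5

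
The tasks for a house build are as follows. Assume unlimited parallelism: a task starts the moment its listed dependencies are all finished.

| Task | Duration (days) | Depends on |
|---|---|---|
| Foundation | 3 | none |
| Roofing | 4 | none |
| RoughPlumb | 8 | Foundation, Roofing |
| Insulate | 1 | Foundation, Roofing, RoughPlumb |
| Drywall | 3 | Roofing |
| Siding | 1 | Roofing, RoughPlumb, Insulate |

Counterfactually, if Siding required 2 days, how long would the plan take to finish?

15

Actual critical path: Roofing→RoughPlumb→Insulate→Siding = 4+8+1+1 = 14 ⇒ 14 days.
Since Siding is critical, the +1 change carries straight to that chain (now 15 days).
The critical path is still Roofing→RoughPlumb→Insulate→Siding; finish is now 15 days.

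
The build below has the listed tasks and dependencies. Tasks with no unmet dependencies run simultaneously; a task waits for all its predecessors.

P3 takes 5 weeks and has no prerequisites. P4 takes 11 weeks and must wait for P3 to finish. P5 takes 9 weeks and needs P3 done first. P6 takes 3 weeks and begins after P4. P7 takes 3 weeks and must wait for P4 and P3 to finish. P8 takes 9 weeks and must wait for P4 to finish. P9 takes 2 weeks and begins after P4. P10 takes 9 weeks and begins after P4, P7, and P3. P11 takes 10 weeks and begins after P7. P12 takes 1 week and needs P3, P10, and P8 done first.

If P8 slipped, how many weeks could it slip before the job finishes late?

The longest chain is P3→P4→P7→P10→P12 = 5+11+3+9+1 = 29; overall finish 29 weeks.
The longest chain containing P8 totals 26 weeks.
Slack of P8 = 19 − 16 = 3 weeks.

3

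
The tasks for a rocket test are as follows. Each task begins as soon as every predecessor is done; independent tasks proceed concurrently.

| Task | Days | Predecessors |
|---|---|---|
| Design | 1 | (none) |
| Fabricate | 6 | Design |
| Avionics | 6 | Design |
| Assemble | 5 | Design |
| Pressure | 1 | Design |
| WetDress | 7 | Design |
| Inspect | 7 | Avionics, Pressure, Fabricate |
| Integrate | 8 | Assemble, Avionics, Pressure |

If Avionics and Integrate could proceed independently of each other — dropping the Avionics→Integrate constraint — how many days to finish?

14

Before: longest chain Design→Avionics→Integrate = 1+6+8 = 15, finish 15.
Without Avionics→Integrate, Integrate's earliest start moves from 7 to 6.
After: Design→Fabricate→Inspect = 1+6+7 = 14 → 14 days.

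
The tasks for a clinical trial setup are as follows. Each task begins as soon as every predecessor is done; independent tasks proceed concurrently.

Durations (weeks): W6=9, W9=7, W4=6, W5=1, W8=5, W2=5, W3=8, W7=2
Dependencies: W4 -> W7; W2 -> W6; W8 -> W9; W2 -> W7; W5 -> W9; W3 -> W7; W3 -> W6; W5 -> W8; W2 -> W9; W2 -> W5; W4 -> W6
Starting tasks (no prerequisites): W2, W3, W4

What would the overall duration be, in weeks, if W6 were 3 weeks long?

18

Critical path before the change: W2→W5→W8→W9 = 5+1+5+7 = 18 giving 18 weeks.
W6 has 1 week of float (longest path through it is 17).
The critical path is still W2→W5→W8→W9; finish is now 18 weeks.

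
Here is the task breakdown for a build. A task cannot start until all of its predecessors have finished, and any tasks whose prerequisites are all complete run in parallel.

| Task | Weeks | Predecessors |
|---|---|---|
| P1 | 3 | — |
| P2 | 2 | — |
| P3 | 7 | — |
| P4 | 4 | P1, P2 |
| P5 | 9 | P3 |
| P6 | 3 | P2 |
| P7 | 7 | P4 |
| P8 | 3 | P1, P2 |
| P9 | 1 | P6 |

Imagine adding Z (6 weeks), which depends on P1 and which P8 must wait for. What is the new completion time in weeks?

Originally the job takes 16 weeks.
With Z inserted, P8 now waits for max(P1, P2, Z).
New critical path: P3→P5 = 7+9 = 16 ⇒ 16 weeks.

16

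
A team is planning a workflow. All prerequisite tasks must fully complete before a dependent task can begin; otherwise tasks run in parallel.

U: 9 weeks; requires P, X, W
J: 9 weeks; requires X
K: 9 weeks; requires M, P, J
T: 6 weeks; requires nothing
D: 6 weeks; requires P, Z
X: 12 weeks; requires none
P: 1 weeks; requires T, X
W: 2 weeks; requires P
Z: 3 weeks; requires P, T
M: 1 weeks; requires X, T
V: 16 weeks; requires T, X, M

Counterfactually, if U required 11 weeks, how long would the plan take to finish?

30

Critical path before the change: X→J→K = 12+9+9 = 30 giving 30 weeks.
U is off the critical path — its longest chain is 24 weeks, giving 6 of slack.
The critical path is still X→J→K; finish is now 30 weeks.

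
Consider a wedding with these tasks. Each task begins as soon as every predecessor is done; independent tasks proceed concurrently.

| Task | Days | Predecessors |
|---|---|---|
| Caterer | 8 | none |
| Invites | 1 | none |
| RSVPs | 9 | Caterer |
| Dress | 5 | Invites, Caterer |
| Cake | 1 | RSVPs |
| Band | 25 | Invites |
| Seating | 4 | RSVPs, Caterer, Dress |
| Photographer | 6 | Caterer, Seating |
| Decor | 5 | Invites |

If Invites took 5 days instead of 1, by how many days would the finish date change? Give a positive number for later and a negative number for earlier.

Baseline: Caterer→RSVPs→Seating→Photographer = 8+9+4+6 = 27 → 27 days.
Invites is off the critical path — its longest chain is 26 days, giving 1 of slack.
Now Invites→Band = 5+25 = 30 is longest, so the finish becomes 30 days.
Change in finish: 30 − 27 = +3 days.

3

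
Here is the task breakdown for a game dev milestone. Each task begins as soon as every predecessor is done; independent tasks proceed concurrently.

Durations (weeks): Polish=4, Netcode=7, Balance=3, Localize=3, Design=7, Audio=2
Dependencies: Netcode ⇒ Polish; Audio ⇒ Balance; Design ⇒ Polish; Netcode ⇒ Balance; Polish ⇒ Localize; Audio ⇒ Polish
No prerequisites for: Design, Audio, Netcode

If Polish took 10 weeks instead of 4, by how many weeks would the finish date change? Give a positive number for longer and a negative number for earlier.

6

As given, the longest chain is Design→Polish→Localize = 7+4+3 = 14, so the finish is 14 weeks.
Polish is on the critical path; changing it to 10 makes that path 20 weeks.
The critical path is still Design→Polish→Localize; finish is now 20 weeks.
Change in finish: 20 − 14 = +6 weeks.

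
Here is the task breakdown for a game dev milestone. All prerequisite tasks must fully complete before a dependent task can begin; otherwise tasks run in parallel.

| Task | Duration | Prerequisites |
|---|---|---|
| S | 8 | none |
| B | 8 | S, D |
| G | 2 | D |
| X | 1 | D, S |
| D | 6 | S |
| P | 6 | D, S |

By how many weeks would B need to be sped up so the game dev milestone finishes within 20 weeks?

Current finish: 22 weeks; target: 20.
B is on every critical path, so each week cut from B cuts the finish by one (this holds down to a finish of 20).
Need 22 − 20 = 2 weeks off B → B becomes 6 weeks, finish becomes 20.

2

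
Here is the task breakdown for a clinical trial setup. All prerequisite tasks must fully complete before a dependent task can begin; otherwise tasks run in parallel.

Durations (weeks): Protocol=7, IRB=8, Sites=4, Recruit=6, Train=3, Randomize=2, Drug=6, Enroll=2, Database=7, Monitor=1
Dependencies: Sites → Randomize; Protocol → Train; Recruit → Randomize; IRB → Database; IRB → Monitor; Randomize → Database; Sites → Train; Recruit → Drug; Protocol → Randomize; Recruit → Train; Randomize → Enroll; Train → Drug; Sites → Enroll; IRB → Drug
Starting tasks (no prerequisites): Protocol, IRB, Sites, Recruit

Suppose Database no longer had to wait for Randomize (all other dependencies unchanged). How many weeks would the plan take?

16

Original critical path: Protocol→Train→Drug = 7+3+6 = 16 ⇒ 16 weeks.
Without Randomize→Database, Database's earliest start moves from 9 to 8.
After: Protocol→Train→Drug = 7+3+6 = 16 → 16 weeks.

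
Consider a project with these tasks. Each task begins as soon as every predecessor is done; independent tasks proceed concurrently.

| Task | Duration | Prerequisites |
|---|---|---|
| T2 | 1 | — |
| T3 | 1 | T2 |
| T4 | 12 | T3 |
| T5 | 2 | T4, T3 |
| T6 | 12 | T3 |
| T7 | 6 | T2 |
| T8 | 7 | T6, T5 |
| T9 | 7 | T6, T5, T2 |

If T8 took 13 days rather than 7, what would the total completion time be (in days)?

Baseline: T2→T3→T4→T5→T8 = 1+1+12+2+7 = 23 → 23 days.
Since T8 is critical, the +6 change carries straight to that chain (now 29 days).
The critical path is still T2→T3→T4→T5→T8; finish is now 29 days.

29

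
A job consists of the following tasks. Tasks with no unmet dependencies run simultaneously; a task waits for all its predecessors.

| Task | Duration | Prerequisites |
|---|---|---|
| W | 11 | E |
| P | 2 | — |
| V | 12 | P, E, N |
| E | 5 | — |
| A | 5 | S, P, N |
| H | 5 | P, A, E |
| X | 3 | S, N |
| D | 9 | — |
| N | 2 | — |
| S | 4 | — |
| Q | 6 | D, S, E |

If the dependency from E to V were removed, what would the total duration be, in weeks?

Before: longest chain E→V = 5+12 = 17, finish 17.
Without E→V, V's earliest start moves from 5 to 2.
After: E→W = 5+11 = 16 → 16 weeks.

16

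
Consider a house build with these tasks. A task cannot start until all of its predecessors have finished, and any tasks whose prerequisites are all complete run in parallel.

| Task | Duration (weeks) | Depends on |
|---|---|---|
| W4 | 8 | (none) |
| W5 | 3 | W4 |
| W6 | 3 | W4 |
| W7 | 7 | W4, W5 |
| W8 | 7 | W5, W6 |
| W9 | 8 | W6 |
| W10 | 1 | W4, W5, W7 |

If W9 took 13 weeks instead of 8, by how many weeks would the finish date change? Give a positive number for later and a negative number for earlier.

5

The binding path is W4→W6→W9 = 8+3+8 = 19; finish at 19 weeks.
W9 is on the critical path; changing it to 13 makes that path 24 weeks.
The critical path is still W4→W6→W9; finish is now 24 weeks.
Change in finish: 24 − 19 = +5 weeks.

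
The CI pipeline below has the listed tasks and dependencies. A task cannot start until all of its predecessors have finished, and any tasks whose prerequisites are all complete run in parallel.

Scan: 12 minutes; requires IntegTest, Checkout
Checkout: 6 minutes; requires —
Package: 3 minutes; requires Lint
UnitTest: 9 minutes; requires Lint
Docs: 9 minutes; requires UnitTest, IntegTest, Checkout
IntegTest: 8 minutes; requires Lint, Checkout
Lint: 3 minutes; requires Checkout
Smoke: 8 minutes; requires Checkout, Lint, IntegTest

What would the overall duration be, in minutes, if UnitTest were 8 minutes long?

Critical path before the change: Checkout→Lint→IntegTest→Scan = 6+3+8+12 = 29 giving 29 minutes.
UnitTest has 2 minutes of float (longest path through it is 27).
No other chain overtakes it, so the finish is 29 minutes.

29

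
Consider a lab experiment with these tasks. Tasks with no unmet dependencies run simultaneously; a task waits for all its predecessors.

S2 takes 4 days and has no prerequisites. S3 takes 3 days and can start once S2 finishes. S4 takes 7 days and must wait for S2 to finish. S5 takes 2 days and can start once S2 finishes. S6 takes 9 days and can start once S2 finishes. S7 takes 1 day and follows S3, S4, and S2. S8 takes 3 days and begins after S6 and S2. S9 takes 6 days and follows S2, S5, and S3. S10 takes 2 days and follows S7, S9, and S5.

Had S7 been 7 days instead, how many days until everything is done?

20

The binding path is S2→S6→S8 = 4+9+3 = 16; finish at 16 days.
S7 is off the critical path — its longest chain is 14 days, giving 2 of slack.
New critical path: S2→S4→S7→S10 = 4+7+7+2 = 20 ⇒ 20 days.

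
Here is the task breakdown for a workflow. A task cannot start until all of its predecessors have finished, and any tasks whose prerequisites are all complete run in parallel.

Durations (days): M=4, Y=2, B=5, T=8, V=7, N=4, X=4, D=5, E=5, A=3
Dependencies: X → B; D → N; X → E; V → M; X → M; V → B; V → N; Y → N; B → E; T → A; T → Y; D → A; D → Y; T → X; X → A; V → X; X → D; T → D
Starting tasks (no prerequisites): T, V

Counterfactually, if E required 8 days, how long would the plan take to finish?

25

Baseline: T→X→D→Y→N = 8+4+5+2+4 = 23 → 23 days.
The longest path through E is only 22 days, so E has float 1.
New critical path: T→X→B→E = 8+4+5+8 = 25 ⇒ 25 days.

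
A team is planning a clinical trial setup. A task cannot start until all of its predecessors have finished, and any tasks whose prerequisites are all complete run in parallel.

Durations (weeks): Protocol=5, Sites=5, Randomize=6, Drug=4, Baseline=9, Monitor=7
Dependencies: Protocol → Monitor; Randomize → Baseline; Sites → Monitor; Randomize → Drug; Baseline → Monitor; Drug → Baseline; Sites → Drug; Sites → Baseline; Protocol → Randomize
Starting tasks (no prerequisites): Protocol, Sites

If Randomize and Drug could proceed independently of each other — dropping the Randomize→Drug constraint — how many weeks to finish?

27

With the dependency in place, Protocol→Randomize→Drug→Baseline→Monitor = 5+6+4+9+7 = 31 sets the finish at 31 weeks.
Without Randomize→Drug, Drug's earliest start moves from 11 to 5.
The longest chain is now Protocol→Randomize→Baseline→Monitor = 5+6+9+7 = 27, so the schedule takes 27 weeks.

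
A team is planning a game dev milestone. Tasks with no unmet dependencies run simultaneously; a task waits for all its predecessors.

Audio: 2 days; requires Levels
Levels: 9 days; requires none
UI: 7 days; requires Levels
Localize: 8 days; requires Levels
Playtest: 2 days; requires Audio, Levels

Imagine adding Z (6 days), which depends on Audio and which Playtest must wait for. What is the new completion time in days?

19

Originally the project takes 17 days.
With Z inserted, Playtest now waits for max(Audio, Levels, Z).
New critical path: Levels→Audio→Z→Playtest = 9+2+6+2 = 19 ⇒ 19 days.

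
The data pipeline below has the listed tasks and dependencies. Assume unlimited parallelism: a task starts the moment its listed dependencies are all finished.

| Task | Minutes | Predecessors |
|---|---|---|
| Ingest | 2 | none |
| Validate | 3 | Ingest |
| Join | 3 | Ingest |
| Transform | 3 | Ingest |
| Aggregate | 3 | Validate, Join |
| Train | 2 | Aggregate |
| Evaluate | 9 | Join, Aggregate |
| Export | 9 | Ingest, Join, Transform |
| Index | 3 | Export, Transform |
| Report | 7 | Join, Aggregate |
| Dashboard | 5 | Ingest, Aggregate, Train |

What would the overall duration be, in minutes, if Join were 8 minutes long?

Baseline: Ingest→Join→Aggregate→Evaluate = 2+3+3+9 = 17 → 17 minutes.
Join lies on that path, so at 8 minutes the path becomes 22 minutes.
The critical path is still Ingest→Join→Aggregate→Evaluate; finish is now 22 minutes.

22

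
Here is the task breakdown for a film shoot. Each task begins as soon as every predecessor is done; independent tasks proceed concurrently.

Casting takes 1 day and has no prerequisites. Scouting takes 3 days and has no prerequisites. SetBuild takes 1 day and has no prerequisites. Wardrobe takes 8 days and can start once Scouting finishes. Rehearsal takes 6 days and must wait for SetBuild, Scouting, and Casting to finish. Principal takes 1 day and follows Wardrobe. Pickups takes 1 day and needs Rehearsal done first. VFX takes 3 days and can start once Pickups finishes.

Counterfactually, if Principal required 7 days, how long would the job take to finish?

18

As given, the longest chain is Scouting→Rehearsal→Pickups→VFX = 3+6+1+3 = 13, so the finish is 13 days.
The longest path through Principal is only 12 days, so Principal has float 1.
New critical path: Scouting→Wardrobe→Principal = 3+8+7 = 18 ⇒ 18 days.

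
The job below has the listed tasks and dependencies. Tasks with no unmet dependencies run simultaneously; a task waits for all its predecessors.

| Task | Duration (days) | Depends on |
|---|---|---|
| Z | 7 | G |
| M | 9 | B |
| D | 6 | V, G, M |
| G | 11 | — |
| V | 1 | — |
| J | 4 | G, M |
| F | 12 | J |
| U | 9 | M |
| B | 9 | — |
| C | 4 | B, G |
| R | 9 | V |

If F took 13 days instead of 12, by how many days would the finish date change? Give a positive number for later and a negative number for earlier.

1

The binding path is B→M→J→F = 9+9+4+12 = 34; finish at 34 days.
F lies on that path, so at 13 days the path becomes 35 days.
The critical path is still B→M→J→F; finish is now 35 days.
Change in finish: 35 − 34 = +1 days.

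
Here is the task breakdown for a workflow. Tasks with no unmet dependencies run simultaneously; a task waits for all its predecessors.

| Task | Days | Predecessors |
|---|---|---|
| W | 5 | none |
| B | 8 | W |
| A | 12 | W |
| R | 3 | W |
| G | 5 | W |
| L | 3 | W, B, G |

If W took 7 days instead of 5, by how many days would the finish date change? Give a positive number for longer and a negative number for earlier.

2

The binding path is W→A = 5+12 = 17; finish at 17 days.
Since W is critical, the +2 change carries straight to that chain (now 19 days).
No other chain overtakes it, so the finish is 19 days.
Change in finish: 19 − 17 = +2 days.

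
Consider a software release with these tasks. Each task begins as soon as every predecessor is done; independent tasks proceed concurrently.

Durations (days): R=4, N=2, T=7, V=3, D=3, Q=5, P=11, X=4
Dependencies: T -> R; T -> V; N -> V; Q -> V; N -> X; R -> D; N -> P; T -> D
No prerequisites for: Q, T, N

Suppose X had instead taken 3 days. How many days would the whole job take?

Baseline: T→R→D = 7+4+3 = 14 → 14 days.
X has 8 days of float (longest path through it is 6).
The critical path is still T→R→D; finish is now 14 days.

14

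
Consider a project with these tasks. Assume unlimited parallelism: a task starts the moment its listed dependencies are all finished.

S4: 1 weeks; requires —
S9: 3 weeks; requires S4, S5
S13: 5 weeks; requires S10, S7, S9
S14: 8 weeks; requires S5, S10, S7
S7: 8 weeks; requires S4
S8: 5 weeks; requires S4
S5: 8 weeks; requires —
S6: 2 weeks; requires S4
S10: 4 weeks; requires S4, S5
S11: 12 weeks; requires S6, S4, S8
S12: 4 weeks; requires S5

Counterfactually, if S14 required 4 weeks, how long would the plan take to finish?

The binding path is S5→S10→S14 = 8+4+8 = 20; finish at 20 weeks.
S14 lies on that path, so at 4 weeks the path becomes 16 weeks.
Now S4→S8→S11 = 1+5+12 = 18 is longest, so the finish becomes 18 weeks.

18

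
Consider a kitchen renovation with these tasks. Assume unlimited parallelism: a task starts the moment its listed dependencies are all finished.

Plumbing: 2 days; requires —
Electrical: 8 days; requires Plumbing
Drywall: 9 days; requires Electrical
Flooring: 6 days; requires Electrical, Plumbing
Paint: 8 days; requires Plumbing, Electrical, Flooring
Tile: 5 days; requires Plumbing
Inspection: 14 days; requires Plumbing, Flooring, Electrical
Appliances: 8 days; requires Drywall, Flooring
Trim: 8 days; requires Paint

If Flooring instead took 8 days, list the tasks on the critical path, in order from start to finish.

Plumbing, Electrical, Flooring, Paint, Trim

Critical path before the change: Plumbing→Electrical→Flooring→Paint→Trim = 2+8+6+8+8 = 32 giving 32 days.
Flooring lies on that path, so at 8 days the path becomes 34 days.
No other chain overtakes it, so the finish is 34 days.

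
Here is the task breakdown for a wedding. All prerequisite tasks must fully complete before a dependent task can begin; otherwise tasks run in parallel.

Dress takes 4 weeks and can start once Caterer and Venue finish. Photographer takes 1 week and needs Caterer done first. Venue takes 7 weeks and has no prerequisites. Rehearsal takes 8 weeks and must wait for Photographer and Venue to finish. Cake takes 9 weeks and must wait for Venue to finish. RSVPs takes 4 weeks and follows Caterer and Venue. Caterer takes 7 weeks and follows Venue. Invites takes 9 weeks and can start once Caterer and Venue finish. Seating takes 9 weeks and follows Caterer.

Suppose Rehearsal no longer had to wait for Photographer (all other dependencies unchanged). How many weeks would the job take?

23

Before: longest chain Venue→Caterer→Invites = 7+7+9 = 23, finish 23.
Without Photographer→Rehearsal, Rehearsal's earliest start moves from 15 to 7.
New critical path: Venue→Caterer→Invites = 7+7+9 = 23 ⇒ 23 weeks.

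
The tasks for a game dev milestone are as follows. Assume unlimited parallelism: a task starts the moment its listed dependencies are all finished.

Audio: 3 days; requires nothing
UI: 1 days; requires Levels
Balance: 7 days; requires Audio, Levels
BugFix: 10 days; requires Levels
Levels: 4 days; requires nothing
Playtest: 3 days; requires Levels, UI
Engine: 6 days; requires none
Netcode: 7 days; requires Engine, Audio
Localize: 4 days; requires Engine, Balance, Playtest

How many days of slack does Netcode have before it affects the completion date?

The longest chain is Levels→Balance→Localize = 4+7+4 = 15; overall finish 15 days.
The longest chain containing Netcode totals 13 days.
So Netcode can slip 15 − 13 = 2 days.

2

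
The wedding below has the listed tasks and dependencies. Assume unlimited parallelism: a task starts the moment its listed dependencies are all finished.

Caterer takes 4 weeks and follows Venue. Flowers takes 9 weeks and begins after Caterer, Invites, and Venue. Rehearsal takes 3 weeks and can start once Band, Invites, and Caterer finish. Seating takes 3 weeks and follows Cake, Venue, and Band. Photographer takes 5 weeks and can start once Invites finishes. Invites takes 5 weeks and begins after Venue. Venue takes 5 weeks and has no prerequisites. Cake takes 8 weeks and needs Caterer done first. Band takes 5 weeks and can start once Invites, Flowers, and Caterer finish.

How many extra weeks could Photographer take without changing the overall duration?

12

Critical path: Venue→Invites→Flowers→Band→Seating = 5+5+9+5+3 = 27, so the finish is 27 weeks.
Photographer finishes as early as 15 and must finish by 27.
Slack of Photographer = 22 − 10 = 12 weeks.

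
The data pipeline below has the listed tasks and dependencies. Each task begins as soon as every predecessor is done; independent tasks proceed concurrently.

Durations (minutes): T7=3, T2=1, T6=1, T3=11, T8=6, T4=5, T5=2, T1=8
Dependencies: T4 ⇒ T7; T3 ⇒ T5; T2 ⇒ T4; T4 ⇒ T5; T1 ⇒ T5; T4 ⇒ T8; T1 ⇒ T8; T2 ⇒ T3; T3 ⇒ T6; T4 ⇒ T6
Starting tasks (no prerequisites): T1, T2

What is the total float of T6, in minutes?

1

Critical path: T1→T8 = 8+6 = 14, so the finish is 14 minutes.
T6 finishes as early as 13 and must finish by 14.
Slack of T6 = 13 − 12 = 1 minute.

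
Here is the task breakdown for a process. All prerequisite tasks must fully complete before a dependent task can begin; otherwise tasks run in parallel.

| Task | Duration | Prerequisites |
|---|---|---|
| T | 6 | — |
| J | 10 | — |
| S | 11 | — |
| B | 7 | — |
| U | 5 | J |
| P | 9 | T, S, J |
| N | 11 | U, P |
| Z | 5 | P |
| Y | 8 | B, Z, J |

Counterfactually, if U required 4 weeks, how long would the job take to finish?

Actual critical path: S→P→Z→Y = 11+9+5+8 = 33 ⇒ 33 weeks.
The longest path through U is only 26 weeks, so U has float 7.
That remains the longest chain; total 33 weeks.

33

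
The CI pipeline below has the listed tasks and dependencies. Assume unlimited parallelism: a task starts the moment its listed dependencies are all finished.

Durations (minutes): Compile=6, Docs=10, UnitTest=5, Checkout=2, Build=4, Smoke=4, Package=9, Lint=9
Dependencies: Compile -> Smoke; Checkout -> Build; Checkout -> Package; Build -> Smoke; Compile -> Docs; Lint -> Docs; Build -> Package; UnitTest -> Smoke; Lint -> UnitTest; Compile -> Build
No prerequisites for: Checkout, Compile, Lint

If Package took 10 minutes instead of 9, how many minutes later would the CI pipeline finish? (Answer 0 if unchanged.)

1

As given, the longest chain is Compile→Build→Package = 6+4+9 = 19, so the finish is 19 minutes.
Package is on the critical path; changing it to 10 makes that path 20 minutes.
The critical path is still Compile→Build→Package; finish is now 20 minutes.
Change in finish: 20 − 19 = +1 minutes.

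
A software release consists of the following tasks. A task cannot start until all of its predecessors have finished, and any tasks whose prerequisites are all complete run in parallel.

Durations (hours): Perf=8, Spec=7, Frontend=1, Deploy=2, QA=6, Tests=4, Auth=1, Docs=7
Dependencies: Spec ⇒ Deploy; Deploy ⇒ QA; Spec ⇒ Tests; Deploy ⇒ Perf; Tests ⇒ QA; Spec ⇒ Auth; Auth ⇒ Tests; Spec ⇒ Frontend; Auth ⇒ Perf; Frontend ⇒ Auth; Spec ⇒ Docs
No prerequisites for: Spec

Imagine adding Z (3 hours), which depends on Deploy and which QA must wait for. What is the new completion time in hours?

19

Originally the schedule takes 19 hours.
With Z inserted, QA now waits for max(Deploy, Tests, Z).
New critical path: Spec→Frontend→Auth→Tests→QA = 7+1+1+4+6 = 19 ⇒ 19 hours.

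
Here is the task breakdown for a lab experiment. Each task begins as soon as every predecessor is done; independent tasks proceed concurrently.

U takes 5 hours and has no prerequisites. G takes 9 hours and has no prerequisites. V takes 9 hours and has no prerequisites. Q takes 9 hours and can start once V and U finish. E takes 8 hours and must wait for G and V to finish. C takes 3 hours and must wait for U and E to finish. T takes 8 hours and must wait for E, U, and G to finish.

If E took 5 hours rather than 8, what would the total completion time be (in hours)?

Actual critical path: G→E→T = 9+8+8 = 25 ⇒ 25 hours.
E lies on that path, so at 5 hours the path becomes 22 hours.
That remains the longest chain; total 22 hours.

22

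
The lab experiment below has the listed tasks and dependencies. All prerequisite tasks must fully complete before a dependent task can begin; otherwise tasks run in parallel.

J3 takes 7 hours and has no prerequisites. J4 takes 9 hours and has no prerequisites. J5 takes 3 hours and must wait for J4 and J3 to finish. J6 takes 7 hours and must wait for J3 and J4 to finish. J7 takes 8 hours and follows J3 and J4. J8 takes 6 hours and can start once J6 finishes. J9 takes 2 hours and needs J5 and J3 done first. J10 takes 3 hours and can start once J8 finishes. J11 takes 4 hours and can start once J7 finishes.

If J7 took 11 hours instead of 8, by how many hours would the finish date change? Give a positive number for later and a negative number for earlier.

Baseline: J4→J6→J8→J10 = 9+7+6+3 = 25 → 25 hours.
J7 is off the critical path — its longest chain is 21 hours, giving 4 of slack.
That remains the longest chain; total 25 hours.
Change in finish: 25 − 25 = +0 hours.

0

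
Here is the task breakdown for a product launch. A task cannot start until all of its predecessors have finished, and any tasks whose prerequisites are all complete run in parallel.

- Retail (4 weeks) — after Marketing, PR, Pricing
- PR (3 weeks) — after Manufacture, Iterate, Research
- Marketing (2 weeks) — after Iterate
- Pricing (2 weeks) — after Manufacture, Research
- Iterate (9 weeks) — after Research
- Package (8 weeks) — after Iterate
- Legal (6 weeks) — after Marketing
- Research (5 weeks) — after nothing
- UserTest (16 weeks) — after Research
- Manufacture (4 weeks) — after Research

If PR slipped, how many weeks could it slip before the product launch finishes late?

1

Critical path: Research→Iterate→Package = 5+9+8 = 22, so the finish is 22 weeks.
PR finishes as early as 17 and must finish by 18.
So PR can slip 18 − 17 = 1 week.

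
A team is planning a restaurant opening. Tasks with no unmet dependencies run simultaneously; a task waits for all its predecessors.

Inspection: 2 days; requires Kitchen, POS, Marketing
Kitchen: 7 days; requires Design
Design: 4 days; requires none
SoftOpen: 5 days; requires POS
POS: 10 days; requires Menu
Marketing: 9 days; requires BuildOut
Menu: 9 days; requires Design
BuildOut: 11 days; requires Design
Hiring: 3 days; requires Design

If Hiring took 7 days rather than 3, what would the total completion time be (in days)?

28

Baseline: Design→Menu→POS→SoftOpen = 4+9+10+5 = 28 → 28 days.
The longest path through Hiring is only 7 days, so Hiring has float 21.
No other chain overtakes it, so the finish is 28 days.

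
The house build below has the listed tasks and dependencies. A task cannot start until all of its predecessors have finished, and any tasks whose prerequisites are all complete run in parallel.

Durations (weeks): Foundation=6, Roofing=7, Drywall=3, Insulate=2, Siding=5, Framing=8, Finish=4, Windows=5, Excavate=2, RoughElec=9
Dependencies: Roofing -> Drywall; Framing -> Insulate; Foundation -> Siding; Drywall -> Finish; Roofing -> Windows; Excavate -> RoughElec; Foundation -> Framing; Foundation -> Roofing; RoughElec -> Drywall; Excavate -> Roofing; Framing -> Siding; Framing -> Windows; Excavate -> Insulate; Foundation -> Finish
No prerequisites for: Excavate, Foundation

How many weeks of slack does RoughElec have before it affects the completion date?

The longest chain is Foundation→Roofing→Drywall→Finish = 6+7+3+4 = 20; overall finish 20 weeks.
Longest path through RoughElec: 18 weeks (earliest finish 11, latest finish 13).
Float = 20 − 18 = 2.

2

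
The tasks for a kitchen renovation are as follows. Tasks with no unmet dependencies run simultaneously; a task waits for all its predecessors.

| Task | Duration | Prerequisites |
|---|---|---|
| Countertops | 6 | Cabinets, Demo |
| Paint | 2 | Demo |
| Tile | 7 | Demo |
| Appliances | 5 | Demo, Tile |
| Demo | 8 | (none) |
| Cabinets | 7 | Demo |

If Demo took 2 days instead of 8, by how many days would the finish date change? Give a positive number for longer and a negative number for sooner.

Critical path before the change: Demo→Cabinets→Countertops = 8+7+6 = 21 giving 21 days.
Demo is on the critical path; changing it to 2 makes that path 15 days.
That remains the longest chain; total 15 days.
Change in finish: 15 − 21 = -6 days.

-6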